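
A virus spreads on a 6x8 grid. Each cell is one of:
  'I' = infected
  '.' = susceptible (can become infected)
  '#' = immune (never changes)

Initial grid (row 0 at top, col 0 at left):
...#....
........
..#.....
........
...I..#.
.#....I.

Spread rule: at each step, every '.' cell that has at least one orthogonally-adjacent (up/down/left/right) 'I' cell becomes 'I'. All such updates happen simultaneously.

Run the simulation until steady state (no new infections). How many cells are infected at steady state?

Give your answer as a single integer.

Step 0 (initial): 2 infected
Step 1: +6 new -> 8 infected
Step 2: +8 new -> 16 infected
Step 3: +6 new -> 22 infected
Step 4: +8 new -> 30 infected
Step 5: +7 new -> 37 infected
Step 6: +5 new -> 42 infected
Step 7: +2 new -> 44 infected
Step 8: +0 new -> 44 infected

Answer: 44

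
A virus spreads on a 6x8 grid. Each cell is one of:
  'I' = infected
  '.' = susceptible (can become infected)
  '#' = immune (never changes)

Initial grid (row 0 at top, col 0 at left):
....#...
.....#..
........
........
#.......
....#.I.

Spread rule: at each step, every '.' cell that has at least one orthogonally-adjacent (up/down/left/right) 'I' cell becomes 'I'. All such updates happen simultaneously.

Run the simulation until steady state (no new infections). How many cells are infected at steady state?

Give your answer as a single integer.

Answer: 44

Derivation:
Step 0 (initial): 1 infected
Step 1: +3 new -> 4 infected
Step 2: +3 new -> 7 infected
Step 3: +4 new -> 11 infected
Step 4: +5 new -> 16 infected
Step 5: +6 new -> 22 infected
Step 6: +7 new -> 29 infected
Step 7: +4 new -> 33 infected
Step 8: +5 new -> 38 infected
Step 9: +3 new -> 41 infected
Step 10: +2 new -> 43 infected
Step 11: +1 new -> 44 infected
Step 12: +0 new -> 44 infected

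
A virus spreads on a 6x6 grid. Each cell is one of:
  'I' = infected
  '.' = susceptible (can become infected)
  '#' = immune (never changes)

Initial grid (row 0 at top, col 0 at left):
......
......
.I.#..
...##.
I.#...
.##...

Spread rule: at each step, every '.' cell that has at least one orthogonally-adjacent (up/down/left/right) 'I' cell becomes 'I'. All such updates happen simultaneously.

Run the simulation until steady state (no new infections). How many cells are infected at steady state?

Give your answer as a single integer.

Step 0 (initial): 2 infected
Step 1: +7 new -> 9 infected
Step 2: +4 new -> 13 infected
Step 3: +3 new -> 16 infected
Step 4: +2 new -> 18 infected
Step 5: +3 new -> 21 infected
Step 6: +2 new -> 23 infected
Step 7: +1 new -> 24 infected
Step 8: +1 new -> 25 infected
Step 9: +2 new -> 27 infected
Step 10: +2 new -> 29 infected
Step 11: +1 new -> 30 infected
Step 12: +0 new -> 30 infected

Answer: 30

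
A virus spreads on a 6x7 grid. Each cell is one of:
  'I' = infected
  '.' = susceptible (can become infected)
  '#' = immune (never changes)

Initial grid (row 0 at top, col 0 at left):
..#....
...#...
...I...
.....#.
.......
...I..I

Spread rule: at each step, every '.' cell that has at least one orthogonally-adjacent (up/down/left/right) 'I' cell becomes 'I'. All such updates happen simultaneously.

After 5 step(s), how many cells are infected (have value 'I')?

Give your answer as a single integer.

Step 0 (initial): 3 infected
Step 1: +8 new -> 11 infected
Step 2: +11 new -> 22 infected
Step 3: +8 new -> 30 infected
Step 4: +7 new -> 37 infected
Step 5: +2 new -> 39 infected

Answer: 39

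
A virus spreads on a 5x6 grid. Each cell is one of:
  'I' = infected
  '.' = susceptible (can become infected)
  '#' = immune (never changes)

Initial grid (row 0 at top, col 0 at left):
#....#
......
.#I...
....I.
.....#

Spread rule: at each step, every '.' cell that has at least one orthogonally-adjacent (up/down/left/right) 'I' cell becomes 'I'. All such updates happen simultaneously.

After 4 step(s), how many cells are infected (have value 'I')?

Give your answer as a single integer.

Answer: 26

Derivation:
Step 0 (initial): 2 infected
Step 1: +7 new -> 9 infected
Step 2: +8 new -> 17 infected
Step 3: +7 new -> 24 infected
Step 4: +2 new -> 26 infected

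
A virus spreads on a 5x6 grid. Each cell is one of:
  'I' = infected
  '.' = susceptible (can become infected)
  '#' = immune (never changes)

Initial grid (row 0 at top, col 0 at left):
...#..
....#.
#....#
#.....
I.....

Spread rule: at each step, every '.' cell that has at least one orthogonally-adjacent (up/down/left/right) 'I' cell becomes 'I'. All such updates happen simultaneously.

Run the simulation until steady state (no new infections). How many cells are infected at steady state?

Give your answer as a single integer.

Answer: 22

Derivation:
Step 0 (initial): 1 infected
Step 1: +1 new -> 2 infected
Step 2: +2 new -> 4 infected
Step 3: +3 new -> 7 infected
Step 4: +4 new -> 11 infected
Step 5: +6 new -> 17 infected
Step 6: +5 new -> 22 infected
Step 7: +0 new -> 22 infected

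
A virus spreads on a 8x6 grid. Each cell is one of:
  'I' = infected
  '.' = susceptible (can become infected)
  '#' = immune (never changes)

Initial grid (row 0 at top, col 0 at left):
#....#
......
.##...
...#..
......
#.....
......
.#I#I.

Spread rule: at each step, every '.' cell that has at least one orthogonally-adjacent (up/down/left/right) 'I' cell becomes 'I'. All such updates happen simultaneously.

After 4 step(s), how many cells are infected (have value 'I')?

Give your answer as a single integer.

Step 0 (initial): 2 infected
Step 1: +3 new -> 5 infected
Step 2: +5 new -> 10 infected
Step 3: +6 new -> 16 infected
Step 4: +6 new -> 22 infected

Answer: 22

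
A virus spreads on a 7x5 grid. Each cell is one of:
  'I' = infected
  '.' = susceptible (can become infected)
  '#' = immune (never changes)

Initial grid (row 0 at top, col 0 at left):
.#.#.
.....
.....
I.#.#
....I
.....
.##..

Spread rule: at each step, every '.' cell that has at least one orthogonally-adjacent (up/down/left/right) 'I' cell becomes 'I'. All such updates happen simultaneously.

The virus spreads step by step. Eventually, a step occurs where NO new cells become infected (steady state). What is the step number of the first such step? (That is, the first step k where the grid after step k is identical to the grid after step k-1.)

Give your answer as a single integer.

Answer: 7

Derivation:
Step 0 (initial): 2 infected
Step 1: +5 new -> 7 infected
Step 2: +8 new -> 15 infected
Step 3: +8 new -> 23 infected
Step 4: +3 new -> 26 infected
Step 5: +2 new -> 28 infected
Step 6: +1 new -> 29 infected
Step 7: +0 new -> 29 infected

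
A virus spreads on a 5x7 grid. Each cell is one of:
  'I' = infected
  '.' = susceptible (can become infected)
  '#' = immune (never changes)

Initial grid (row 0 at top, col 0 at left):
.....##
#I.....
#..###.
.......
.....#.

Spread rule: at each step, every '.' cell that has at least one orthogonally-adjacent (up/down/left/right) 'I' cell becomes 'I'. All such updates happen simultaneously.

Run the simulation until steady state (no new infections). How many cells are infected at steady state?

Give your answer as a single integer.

Answer: 27

Derivation:
Step 0 (initial): 1 infected
Step 1: +3 new -> 4 infected
Step 2: +5 new -> 9 infected
Step 3: +5 new -> 14 infected
Step 4: +5 new -> 19 infected
Step 5: +3 new -> 22 infected
Step 6: +3 new -> 25 infected
Step 7: +1 new -> 26 infected
Step 8: +1 new -> 27 infected
Step 9: +0 new -> 27 infected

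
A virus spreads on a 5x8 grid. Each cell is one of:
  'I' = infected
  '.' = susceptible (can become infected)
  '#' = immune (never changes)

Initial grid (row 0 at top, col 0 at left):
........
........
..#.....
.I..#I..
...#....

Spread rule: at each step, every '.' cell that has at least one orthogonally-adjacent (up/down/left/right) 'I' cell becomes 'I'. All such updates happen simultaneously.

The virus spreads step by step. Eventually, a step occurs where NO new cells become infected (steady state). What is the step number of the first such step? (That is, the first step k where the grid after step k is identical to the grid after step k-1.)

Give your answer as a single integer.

Answer: 6

Derivation:
Step 0 (initial): 2 infected
Step 1: +7 new -> 9 infected
Step 2: +11 new -> 20 infected
Step 3: +9 new -> 29 infected
Step 4: +6 new -> 35 infected
Step 5: +2 new -> 37 infected
Step 6: +0 new -> 37 infected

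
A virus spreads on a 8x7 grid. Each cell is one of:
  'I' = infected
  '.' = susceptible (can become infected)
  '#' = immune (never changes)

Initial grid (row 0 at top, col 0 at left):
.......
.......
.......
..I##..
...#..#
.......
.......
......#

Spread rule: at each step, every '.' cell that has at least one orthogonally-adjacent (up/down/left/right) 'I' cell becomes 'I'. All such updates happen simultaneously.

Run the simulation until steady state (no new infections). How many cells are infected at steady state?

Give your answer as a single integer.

Step 0 (initial): 1 infected
Step 1: +3 new -> 4 infected
Step 2: +6 new -> 10 infected
Step 3: +9 new -> 19 infected
Step 4: +10 new -> 29 infected
Step 5: +11 new -> 40 infected
Step 6: +8 new -> 48 infected
Step 7: +3 new -> 51 infected
Step 8: +0 new -> 51 infected

Answer: 51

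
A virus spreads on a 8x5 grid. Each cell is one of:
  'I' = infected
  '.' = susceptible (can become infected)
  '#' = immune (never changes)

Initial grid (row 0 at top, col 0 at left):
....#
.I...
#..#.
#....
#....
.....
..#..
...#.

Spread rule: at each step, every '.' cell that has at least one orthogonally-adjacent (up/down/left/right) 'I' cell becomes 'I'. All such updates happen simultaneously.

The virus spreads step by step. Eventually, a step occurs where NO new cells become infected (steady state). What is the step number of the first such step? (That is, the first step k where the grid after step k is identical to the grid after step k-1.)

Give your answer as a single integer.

Answer: 10

Derivation:
Step 0 (initial): 1 infected
Step 1: +4 new -> 5 infected
Step 2: +5 new -> 10 infected
Step 3: +4 new -> 14 infected
Step 4: +4 new -> 18 infected
Step 5: +5 new -> 23 infected
Step 6: +4 new -> 27 infected
Step 7: +4 new -> 31 infected
Step 8: +1 new -> 32 infected
Step 9: +1 new -> 33 infected
Step 10: +0 new -> 33 infected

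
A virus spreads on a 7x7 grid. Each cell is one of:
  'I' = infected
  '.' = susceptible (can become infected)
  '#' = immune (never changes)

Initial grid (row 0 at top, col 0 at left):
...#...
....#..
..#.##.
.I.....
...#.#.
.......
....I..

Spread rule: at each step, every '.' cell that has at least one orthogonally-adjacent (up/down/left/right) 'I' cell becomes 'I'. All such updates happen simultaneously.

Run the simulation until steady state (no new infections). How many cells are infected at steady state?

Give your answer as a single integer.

Step 0 (initial): 2 infected
Step 1: +7 new -> 9 infected
Step 2: +11 new -> 20 infected
Step 3: +9 new -> 29 infected
Step 4: +6 new -> 35 infected
Step 5: +1 new -> 36 infected
Step 6: +1 new -> 37 infected
Step 7: +1 new -> 38 infected
Step 8: +2 new -> 40 infected
Step 9: +1 new -> 41 infected
Step 10: +1 new -> 42 infected
Step 11: +0 new -> 42 infected

Answer: 42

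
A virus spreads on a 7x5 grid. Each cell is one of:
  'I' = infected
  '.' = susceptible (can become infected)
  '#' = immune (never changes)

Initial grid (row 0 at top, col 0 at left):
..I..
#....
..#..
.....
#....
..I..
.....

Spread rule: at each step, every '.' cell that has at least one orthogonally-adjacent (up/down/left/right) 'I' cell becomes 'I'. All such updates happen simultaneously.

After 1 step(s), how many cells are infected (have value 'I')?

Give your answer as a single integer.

Answer: 9

Derivation:
Step 0 (initial): 2 infected
Step 1: +7 new -> 9 infected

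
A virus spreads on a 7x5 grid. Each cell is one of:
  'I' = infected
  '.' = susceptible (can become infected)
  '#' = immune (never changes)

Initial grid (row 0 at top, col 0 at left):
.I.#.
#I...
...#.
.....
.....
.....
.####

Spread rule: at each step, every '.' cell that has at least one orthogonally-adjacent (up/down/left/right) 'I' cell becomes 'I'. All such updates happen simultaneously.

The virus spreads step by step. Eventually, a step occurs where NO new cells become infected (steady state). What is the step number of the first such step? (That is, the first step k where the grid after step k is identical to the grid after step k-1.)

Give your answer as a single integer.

Answer: 8

Derivation:
Step 0 (initial): 2 infected
Step 1: +4 new -> 6 infected
Step 2: +4 new -> 10 infected
Step 3: +4 new -> 14 infected
Step 4: +6 new -> 20 infected
Step 5: +4 new -> 24 infected
Step 6: +3 new -> 27 infected
Step 7: +1 new -> 28 infected
Step 8: +0 new -> 28 infected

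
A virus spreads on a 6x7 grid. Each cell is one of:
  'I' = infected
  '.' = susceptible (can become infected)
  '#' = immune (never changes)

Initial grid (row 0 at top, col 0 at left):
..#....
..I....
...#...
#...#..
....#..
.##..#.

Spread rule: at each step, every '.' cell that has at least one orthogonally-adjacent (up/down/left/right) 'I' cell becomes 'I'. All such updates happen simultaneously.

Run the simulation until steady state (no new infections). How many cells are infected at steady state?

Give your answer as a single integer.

Answer: 34

Derivation:
Step 0 (initial): 1 infected
Step 1: +3 new -> 4 infected
Step 2: +6 new -> 10 infected
Step 3: +8 new -> 18 infected
Step 4: +5 new -> 23 infected
Step 5: +5 new -> 28 infected
Step 6: +4 new -> 32 infected
Step 7: +1 new -> 33 infected
Step 8: +1 new -> 34 infected
Step 9: +0 new -> 34 infected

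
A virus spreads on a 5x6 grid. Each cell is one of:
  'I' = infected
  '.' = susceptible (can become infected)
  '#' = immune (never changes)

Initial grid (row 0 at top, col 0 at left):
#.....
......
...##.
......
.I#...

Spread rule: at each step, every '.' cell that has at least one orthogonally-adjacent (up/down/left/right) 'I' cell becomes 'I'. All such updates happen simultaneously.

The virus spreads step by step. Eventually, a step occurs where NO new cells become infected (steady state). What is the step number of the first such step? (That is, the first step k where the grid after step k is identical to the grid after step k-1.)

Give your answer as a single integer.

Answer: 9

Derivation:
Step 0 (initial): 1 infected
Step 1: +2 new -> 3 infected
Step 2: +3 new -> 6 infected
Step 3: +4 new -> 10 infected
Step 4: +5 new -> 15 infected
Step 5: +4 new -> 19 infected
Step 6: +4 new -> 23 infected
Step 7: +2 new -> 25 infected
Step 8: +1 new -> 26 infected
Step 9: +0 new -> 26 infected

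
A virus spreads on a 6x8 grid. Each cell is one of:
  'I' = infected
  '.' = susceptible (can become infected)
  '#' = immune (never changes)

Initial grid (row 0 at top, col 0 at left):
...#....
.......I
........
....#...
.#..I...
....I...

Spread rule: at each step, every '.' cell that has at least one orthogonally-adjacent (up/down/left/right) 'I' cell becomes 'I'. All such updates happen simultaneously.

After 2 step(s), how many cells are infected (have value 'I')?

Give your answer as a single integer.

Step 0 (initial): 3 infected
Step 1: +7 new -> 10 infected
Step 2: +10 new -> 20 infected

Answer: 20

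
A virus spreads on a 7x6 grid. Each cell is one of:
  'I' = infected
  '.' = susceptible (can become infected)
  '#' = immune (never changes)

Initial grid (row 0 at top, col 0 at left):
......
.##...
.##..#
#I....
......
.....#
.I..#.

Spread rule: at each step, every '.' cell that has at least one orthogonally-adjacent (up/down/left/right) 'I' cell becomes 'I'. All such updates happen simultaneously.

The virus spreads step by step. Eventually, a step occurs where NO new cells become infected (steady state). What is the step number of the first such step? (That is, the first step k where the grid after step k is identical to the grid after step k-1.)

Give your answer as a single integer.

Answer: 11

Derivation:
Step 0 (initial): 2 infected
Step 1: +5 new -> 7 infected
Step 2: +6 new -> 13 infected
Step 3: +4 new -> 17 infected
Step 4: +5 new -> 22 infected
Step 5: +3 new -> 25 infected
Step 6: +3 new -> 28 infected
Step 7: +2 new -> 30 infected
Step 8: +1 new -> 31 infected
Step 9: +1 new -> 32 infected
Step 10: +1 new -> 33 infected
Step 11: +0 new -> 33 infected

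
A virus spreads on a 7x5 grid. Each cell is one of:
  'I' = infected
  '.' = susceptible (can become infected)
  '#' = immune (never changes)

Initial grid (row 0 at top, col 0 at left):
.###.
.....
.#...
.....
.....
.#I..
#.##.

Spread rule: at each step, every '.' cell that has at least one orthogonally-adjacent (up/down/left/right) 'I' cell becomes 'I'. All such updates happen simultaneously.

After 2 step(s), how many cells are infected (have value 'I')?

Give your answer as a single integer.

Step 0 (initial): 1 infected
Step 1: +2 new -> 3 infected
Step 2: +4 new -> 7 infected

Answer: 7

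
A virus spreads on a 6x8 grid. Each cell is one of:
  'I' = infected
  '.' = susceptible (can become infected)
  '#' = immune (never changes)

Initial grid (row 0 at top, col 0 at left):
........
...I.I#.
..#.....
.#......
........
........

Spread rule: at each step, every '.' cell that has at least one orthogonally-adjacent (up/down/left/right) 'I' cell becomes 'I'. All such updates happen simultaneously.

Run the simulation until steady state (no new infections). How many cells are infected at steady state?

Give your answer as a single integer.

Step 0 (initial): 2 infected
Step 1: +6 new -> 8 infected
Step 2: +8 new -> 16 infected
Step 3: +10 new -> 26 infected
Step 4: +9 new -> 35 infected
Step 5: +6 new -> 41 infected
Step 6: +3 new -> 44 infected
Step 7: +1 new -> 45 infected
Step 8: +0 new -> 45 infected

Answer: 45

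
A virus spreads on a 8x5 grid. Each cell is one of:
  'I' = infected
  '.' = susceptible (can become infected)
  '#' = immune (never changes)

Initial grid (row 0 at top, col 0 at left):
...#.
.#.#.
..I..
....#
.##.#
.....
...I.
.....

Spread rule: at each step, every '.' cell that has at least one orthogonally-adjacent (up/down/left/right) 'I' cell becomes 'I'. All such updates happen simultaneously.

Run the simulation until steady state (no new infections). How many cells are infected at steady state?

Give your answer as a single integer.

Answer: 33

Derivation:
Step 0 (initial): 2 infected
Step 1: +8 new -> 10 infected
Step 2: +11 new -> 21 infected
Step 3: +7 new -> 28 infected
Step 4: +5 new -> 33 infected
Step 5: +0 new -> 33 infected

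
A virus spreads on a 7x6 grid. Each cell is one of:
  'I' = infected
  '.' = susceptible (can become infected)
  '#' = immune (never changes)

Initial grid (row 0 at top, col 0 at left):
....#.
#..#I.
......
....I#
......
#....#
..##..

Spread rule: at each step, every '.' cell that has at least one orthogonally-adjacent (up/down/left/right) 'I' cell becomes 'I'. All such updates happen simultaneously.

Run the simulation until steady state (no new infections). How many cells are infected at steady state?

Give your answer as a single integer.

Answer: 34

Derivation:
Step 0 (initial): 2 infected
Step 1: +4 new -> 6 infected
Step 2: +7 new -> 13 infected
Step 3: +5 new -> 18 infected
Step 4: +6 new -> 24 infected
Step 5: +5 new -> 29 infected
Step 6: +3 new -> 32 infected
Step 7: +2 new -> 34 infected
Step 8: +0 new -> 34 infected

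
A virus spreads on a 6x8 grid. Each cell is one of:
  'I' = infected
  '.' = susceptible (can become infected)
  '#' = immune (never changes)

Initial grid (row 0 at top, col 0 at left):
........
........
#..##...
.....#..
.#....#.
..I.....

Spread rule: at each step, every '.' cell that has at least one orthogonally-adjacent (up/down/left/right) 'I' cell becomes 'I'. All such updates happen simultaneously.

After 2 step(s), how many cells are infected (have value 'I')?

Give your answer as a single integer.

Step 0 (initial): 1 infected
Step 1: +3 new -> 4 infected
Step 2: +4 new -> 8 infected

Answer: 8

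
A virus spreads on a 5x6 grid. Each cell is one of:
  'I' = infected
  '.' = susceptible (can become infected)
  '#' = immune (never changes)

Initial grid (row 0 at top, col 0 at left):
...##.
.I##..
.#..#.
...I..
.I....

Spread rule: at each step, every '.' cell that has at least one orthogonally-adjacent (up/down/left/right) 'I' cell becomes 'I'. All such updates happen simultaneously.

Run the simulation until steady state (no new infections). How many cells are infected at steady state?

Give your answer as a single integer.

Step 0 (initial): 3 infected
Step 1: +9 new -> 12 infected
Step 2: +7 new -> 19 infected
Step 3: +2 new -> 21 infected
Step 4: +1 new -> 22 infected
Step 5: +2 new -> 24 infected
Step 6: +0 new -> 24 infected

Answer: 24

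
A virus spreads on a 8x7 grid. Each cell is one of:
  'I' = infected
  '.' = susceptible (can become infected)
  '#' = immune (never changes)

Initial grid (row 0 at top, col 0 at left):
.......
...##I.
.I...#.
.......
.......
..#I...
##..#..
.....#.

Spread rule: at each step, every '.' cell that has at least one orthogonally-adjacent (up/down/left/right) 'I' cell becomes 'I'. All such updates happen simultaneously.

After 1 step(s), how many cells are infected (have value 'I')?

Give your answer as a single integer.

Answer: 12

Derivation:
Step 0 (initial): 3 infected
Step 1: +9 new -> 12 infected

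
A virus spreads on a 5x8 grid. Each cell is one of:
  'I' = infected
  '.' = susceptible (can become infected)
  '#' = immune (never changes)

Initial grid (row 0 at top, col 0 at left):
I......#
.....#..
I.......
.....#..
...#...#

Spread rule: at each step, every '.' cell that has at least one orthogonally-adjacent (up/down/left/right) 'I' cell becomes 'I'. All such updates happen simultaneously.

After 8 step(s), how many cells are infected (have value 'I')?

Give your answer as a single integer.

Answer: 35

Derivation:
Step 0 (initial): 2 infected
Step 1: +4 new -> 6 infected
Step 2: +5 new -> 11 infected
Step 3: +5 new -> 16 infected
Step 4: +5 new -> 21 infected
Step 5: +4 new -> 25 infected
Step 6: +3 new -> 28 infected
Step 7: +4 new -> 32 infected
Step 8: +3 new -> 35 infected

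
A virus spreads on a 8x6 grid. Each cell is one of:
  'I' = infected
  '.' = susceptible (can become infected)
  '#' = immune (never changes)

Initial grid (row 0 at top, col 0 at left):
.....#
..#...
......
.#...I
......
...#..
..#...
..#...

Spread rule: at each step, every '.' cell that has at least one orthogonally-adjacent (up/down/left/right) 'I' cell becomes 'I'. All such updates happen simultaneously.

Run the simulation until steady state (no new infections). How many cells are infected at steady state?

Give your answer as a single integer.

Answer: 42

Derivation:
Step 0 (initial): 1 infected
Step 1: +3 new -> 4 infected
Step 2: +5 new -> 9 infected
Step 3: +6 new -> 15 infected
Step 4: +6 new -> 21 infected
Step 5: +6 new -> 27 infected
Step 6: +6 new -> 33 infected
Step 7: +5 new -> 38 infected
Step 8: +3 new -> 41 infected
Step 9: +1 new -> 42 infected
Step 10: +0 new -> 42 infected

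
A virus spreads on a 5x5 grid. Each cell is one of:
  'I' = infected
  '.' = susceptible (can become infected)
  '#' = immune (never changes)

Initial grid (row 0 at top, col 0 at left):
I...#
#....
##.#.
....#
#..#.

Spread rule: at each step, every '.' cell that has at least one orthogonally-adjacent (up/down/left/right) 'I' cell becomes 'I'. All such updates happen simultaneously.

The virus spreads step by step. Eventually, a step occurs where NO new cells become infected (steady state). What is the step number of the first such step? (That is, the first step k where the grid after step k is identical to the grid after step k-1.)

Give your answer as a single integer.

Answer: 8

Derivation:
Step 0 (initial): 1 infected
Step 1: +1 new -> 2 infected
Step 2: +2 new -> 4 infected
Step 3: +2 new -> 6 infected
Step 4: +2 new -> 8 infected
Step 5: +2 new -> 10 infected
Step 6: +4 new -> 14 infected
Step 7: +2 new -> 16 infected
Step 8: +0 new -> 16 infected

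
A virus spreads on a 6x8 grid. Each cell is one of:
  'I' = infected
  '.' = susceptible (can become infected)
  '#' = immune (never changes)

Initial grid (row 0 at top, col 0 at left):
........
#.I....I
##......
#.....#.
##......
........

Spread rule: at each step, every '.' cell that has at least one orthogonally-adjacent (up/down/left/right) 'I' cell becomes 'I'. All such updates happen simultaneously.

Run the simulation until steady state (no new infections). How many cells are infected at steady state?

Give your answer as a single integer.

Step 0 (initial): 2 infected
Step 1: +7 new -> 9 infected
Step 2: +9 new -> 18 infected
Step 3: +9 new -> 27 infected
Step 4: +6 new -> 33 infected
Step 5: +5 new -> 38 infected
Step 6: +3 new -> 41 infected
Step 7: +0 new -> 41 infected

Answer: 41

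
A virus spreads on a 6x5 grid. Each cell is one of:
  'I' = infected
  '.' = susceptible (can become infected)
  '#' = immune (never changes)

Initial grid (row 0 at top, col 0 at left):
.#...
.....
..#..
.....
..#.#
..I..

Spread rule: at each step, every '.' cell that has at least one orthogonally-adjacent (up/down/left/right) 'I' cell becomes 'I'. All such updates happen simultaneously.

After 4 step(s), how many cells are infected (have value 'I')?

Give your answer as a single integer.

Step 0 (initial): 1 infected
Step 1: +2 new -> 3 infected
Step 2: +4 new -> 7 infected
Step 3: +3 new -> 10 infected
Step 4: +5 new -> 15 infected

Answer: 15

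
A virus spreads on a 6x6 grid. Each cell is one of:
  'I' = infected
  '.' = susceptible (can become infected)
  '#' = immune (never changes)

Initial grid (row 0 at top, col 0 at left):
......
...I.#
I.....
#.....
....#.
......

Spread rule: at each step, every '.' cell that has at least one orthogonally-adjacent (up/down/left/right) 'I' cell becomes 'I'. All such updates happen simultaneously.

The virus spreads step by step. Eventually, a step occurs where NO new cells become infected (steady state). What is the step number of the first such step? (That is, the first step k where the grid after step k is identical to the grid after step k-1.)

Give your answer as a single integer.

Answer: 7

Derivation:
Step 0 (initial): 2 infected
Step 1: +6 new -> 8 infected
Step 2: +8 new -> 16 infected
Step 3: +7 new -> 23 infected
Step 4: +5 new -> 28 infected
Step 5: +4 new -> 32 infected
Step 6: +1 new -> 33 infected
Step 7: +0 new -> 33 infected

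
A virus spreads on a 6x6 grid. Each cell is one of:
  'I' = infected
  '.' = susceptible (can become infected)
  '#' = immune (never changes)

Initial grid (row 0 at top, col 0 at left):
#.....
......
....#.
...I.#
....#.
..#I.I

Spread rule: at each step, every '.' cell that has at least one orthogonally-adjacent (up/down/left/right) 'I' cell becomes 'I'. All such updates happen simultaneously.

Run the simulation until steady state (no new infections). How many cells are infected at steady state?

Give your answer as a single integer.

Answer: 31

Derivation:
Step 0 (initial): 3 infected
Step 1: +6 new -> 9 infected
Step 2: +4 new -> 13 infected
Step 3: +6 new -> 19 infected
Step 4: +7 new -> 26 infected
Step 5: +5 new -> 31 infected
Step 6: +0 new -> 31 infected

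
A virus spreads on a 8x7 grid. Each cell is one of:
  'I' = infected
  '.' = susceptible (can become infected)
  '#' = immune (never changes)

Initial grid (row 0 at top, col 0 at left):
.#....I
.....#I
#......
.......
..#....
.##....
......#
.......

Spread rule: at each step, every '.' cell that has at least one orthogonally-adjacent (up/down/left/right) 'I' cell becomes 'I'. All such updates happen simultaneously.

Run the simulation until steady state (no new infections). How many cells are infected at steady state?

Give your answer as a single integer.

Step 0 (initial): 2 infected
Step 1: +2 new -> 4 infected
Step 2: +3 new -> 7 infected
Step 3: +5 new -> 12 infected
Step 4: +6 new -> 18 infected
Step 5: +5 new -> 23 infected
Step 6: +6 new -> 29 infected
Step 7: +5 new -> 34 infected
Step 8: +6 new -> 40 infected
Step 9: +3 new -> 43 infected
Step 10: +3 new -> 46 infected
Step 11: +2 new -> 48 infected
Step 12: +1 new -> 49 infected
Step 13: +0 new -> 49 infected

Answer: 49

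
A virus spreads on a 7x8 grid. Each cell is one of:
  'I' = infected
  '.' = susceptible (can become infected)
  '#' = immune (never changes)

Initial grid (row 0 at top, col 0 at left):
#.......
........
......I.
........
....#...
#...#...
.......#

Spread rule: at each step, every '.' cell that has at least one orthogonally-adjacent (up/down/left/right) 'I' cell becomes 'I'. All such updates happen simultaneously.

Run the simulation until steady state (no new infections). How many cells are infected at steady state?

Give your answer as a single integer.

Answer: 51

Derivation:
Step 0 (initial): 1 infected
Step 1: +4 new -> 5 infected
Step 2: +7 new -> 12 infected
Step 3: +8 new -> 20 infected
Step 4: +7 new -> 27 infected
Step 5: +6 new -> 33 infected
Step 6: +7 new -> 40 infected
Step 7: +6 new -> 46 infected
Step 8: +3 new -> 49 infected
Step 9: +1 new -> 50 infected
Step 10: +1 new -> 51 infected
Step 11: +0 new -> 51 infected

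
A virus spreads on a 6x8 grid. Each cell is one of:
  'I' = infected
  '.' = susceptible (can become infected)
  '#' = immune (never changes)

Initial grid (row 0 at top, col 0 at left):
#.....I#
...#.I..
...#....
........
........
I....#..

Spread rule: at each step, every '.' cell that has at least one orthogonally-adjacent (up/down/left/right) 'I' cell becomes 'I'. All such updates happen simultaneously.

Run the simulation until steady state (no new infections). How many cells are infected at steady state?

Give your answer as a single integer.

Step 0 (initial): 3 infected
Step 1: +6 new -> 9 infected
Step 2: +8 new -> 17 infected
Step 3: +9 new -> 26 infected
Step 4: +10 new -> 36 infected
Step 5: +6 new -> 42 infected
Step 6: +1 new -> 43 infected
Step 7: +0 new -> 43 infected

Answer: 43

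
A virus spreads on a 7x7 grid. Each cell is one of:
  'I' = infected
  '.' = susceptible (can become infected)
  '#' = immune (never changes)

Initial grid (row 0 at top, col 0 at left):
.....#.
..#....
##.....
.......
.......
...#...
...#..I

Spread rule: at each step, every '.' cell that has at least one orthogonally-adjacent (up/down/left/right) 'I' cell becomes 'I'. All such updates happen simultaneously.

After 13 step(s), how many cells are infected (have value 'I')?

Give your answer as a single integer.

Step 0 (initial): 1 infected
Step 1: +2 new -> 3 infected
Step 2: +3 new -> 6 infected
Step 3: +3 new -> 9 infected
Step 4: +3 new -> 12 infected
Step 5: +4 new -> 16 infected
Step 6: +5 new -> 21 infected
Step 7: +5 new -> 26 infected
Step 8: +7 new -> 33 infected
Step 9: +4 new -> 37 infected
Step 10: +2 new -> 39 infected
Step 11: +1 new -> 40 infected
Step 12: +2 new -> 42 infected
Step 13: +1 new -> 43 infected

Answer: 43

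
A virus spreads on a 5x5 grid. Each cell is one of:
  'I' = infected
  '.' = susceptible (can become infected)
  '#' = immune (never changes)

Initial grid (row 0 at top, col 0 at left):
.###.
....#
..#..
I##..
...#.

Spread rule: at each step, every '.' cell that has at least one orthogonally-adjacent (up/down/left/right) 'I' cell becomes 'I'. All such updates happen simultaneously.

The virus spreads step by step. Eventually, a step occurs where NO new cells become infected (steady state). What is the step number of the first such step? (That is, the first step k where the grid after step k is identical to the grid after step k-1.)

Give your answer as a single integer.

Step 0 (initial): 1 infected
Step 1: +2 new -> 3 infected
Step 2: +3 new -> 6 infected
Step 3: +3 new -> 9 infected
Step 4: +1 new -> 10 infected
Step 5: +1 new -> 11 infected
Step 6: +1 new -> 12 infected
Step 7: +2 new -> 14 infected
Step 8: +1 new -> 15 infected
Step 9: +1 new -> 16 infected
Step 10: +0 new -> 16 infected

Answer: 10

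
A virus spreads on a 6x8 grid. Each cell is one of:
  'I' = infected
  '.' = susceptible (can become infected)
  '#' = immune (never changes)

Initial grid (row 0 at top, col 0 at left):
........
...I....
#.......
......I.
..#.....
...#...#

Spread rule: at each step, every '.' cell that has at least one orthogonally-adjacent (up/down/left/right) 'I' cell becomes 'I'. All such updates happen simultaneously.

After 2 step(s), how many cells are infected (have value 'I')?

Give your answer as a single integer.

Step 0 (initial): 2 infected
Step 1: +8 new -> 10 infected
Step 2: +14 new -> 24 infected

Answer: 24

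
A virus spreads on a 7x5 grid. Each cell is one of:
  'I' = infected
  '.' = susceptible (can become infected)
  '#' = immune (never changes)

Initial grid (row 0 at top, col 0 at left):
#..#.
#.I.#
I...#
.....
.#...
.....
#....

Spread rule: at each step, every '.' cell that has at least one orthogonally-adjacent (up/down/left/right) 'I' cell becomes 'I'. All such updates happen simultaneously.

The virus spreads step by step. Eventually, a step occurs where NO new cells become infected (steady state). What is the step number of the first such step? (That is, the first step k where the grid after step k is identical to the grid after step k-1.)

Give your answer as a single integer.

Step 0 (initial): 2 infected
Step 1: +6 new -> 8 infected
Step 2: +5 new -> 13 infected
Step 3: +3 new -> 16 infected
Step 4: +4 new -> 20 infected
Step 5: +4 new -> 24 infected
Step 6: +2 new -> 26 infected
Step 7: +1 new -> 27 infected
Step 8: +0 new -> 27 infected

Answer: 8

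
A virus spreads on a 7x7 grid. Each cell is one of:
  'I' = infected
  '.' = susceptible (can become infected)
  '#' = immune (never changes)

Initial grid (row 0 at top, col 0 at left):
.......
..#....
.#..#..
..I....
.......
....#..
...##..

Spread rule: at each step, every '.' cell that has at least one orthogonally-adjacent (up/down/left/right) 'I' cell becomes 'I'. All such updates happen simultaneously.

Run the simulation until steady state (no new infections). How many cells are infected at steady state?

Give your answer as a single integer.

Answer: 43

Derivation:
Step 0 (initial): 1 infected
Step 1: +4 new -> 5 infected
Step 2: +6 new -> 11 infected
Step 3: +8 new -> 19 infected
Step 4: +8 new -> 27 infected
Step 5: +9 new -> 36 infected
Step 6: +5 new -> 41 infected
Step 7: +2 new -> 43 infected
Step 8: +0 new -> 43 infected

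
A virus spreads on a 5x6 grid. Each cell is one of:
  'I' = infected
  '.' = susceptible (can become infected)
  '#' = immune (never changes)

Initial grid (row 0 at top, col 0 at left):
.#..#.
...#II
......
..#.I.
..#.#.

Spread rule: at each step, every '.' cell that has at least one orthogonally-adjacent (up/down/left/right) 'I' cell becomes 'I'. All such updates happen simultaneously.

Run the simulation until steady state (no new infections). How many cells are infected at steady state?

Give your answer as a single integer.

Step 0 (initial): 3 infected
Step 1: +5 new -> 8 infected
Step 2: +3 new -> 11 infected
Step 3: +1 new -> 12 infected
Step 4: +2 new -> 14 infected
Step 5: +4 new -> 18 infected
Step 6: +4 new -> 22 infected
Step 7: +2 new -> 24 infected
Step 8: +0 new -> 24 infected

Answer: 24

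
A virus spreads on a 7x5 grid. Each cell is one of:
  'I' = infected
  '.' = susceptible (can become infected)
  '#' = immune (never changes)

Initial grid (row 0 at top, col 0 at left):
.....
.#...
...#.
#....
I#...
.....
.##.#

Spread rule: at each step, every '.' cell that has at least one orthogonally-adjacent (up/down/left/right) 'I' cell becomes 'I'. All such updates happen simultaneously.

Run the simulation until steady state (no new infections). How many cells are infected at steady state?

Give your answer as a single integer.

Step 0 (initial): 1 infected
Step 1: +1 new -> 2 infected
Step 2: +2 new -> 4 infected
Step 3: +1 new -> 5 infected
Step 4: +2 new -> 7 infected
Step 5: +4 new -> 11 infected
Step 6: +4 new -> 15 infected
Step 7: +3 new -> 18 infected
Step 8: +4 new -> 22 infected
Step 9: +4 new -> 26 infected
Step 10: +2 new -> 28 infected
Step 11: +0 new -> 28 infected

Answer: 28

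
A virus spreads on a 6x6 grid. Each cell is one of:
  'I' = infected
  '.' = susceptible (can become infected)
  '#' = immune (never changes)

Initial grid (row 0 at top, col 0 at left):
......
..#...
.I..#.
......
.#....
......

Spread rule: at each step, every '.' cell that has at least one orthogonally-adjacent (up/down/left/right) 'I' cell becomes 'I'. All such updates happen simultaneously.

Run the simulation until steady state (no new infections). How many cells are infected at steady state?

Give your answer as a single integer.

Answer: 33

Derivation:
Step 0 (initial): 1 infected
Step 1: +4 new -> 5 infected
Step 2: +5 new -> 10 infected
Step 3: +6 new -> 16 infected
Step 4: +6 new -> 22 infected
Step 5: +6 new -> 28 infected
Step 6: +4 new -> 32 infected
Step 7: +1 new -> 33 infected
Step 8: +0 new -> 33 infected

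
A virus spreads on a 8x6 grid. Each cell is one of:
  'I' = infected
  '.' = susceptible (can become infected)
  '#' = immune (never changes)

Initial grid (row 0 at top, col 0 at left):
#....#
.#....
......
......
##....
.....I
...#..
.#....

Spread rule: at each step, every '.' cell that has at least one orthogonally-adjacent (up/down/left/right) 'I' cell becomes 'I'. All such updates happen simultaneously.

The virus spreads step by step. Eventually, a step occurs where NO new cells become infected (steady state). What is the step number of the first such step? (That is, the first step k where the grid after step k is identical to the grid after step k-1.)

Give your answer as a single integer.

Answer: 10

Derivation:
Step 0 (initial): 1 infected
Step 1: +3 new -> 4 infected
Step 2: +5 new -> 9 infected
Step 3: +5 new -> 14 infected
Step 4: +7 new -> 21 infected
Step 5: +6 new -> 27 infected
Step 6: +5 new -> 32 infected
Step 7: +5 new -> 37 infected
Step 8: +2 new -> 39 infected
Step 9: +2 new -> 41 infected
Step 10: +0 new -> 41 infected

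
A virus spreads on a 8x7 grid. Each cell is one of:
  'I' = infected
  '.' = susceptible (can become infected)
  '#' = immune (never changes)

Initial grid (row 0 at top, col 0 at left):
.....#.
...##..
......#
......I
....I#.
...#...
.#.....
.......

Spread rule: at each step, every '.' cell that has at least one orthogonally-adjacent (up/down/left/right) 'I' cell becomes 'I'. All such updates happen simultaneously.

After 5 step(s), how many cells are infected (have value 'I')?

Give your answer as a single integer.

Step 0 (initial): 2 infected
Step 1: +5 new -> 7 infected
Step 2: +7 new -> 14 infected
Step 3: +9 new -> 23 infected
Step 4: +9 new -> 32 infected
Step 5: +6 new -> 38 infected

Answer: 38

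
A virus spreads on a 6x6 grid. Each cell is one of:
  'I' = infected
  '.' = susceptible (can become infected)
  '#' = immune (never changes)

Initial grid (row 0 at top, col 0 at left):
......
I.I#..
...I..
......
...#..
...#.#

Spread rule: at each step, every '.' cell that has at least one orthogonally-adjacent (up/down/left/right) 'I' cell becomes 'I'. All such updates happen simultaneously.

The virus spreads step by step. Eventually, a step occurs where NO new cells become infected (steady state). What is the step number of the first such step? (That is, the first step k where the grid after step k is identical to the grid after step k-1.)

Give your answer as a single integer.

Step 0 (initial): 3 infected
Step 1: +7 new -> 10 infected
Step 2: +8 new -> 18 infected
Step 3: +7 new -> 25 infected
Step 4: +6 new -> 31 infected
Step 5: +1 new -> 32 infected
Step 6: +0 new -> 32 infected

Answer: 6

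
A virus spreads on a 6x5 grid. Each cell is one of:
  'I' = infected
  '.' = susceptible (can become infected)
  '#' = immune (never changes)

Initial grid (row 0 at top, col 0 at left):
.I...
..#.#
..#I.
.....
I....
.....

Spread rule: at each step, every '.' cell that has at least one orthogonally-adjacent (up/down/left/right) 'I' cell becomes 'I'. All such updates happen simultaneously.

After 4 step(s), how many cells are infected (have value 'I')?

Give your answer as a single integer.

Answer: 27

Derivation:
Step 0 (initial): 3 infected
Step 1: +9 new -> 12 infected
Step 2: +10 new -> 22 infected
Step 3: +4 new -> 26 infected
Step 4: +1 new -> 27 infected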